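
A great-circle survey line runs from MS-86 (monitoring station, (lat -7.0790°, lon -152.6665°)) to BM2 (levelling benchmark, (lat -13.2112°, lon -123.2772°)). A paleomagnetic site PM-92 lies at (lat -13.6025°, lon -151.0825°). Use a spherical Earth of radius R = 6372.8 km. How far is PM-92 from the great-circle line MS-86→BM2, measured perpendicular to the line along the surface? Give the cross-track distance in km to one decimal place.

660.4 km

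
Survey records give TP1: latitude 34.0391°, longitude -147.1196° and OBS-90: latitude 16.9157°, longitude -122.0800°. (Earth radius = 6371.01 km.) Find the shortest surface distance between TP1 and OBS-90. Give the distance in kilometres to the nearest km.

3138 km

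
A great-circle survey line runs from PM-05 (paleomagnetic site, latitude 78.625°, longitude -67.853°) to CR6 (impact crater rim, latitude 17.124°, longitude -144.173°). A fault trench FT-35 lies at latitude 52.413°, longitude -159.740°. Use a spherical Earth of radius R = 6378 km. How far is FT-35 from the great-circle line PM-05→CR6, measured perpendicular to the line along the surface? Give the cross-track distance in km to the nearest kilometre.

δ₁₃ = central angle PM-05→FT-35 = 0.687395 rad  (haversine)
θ₁₃ = bearing PM-05→FT-35 = 286.102°,  θ₁₂ = bearing PM-05→CR6 = 260.014°
dₓₜ = R·arcsin(sin δ₁₃ · sin(θ₁₃ − θ₁₂)) = 6378·arcsin(0.63453·sin(26.088°)) = 1803.623 km
|dₓₜ| = 1803.623 km

1804 km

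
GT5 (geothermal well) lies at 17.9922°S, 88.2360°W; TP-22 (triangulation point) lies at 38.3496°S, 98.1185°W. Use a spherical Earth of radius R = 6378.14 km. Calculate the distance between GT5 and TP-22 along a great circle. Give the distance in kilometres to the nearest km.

Δφ = -20.3574°,  Δλ = -9.8825°
a = sin²(Δφ/2) + cos φ₁ cos φ₂ sin²(Δλ/2) = 0.036763
c = 2·arcsin(√a) = 0.385865 rad = 22.1084°
d = R·c = 6378.14 × 0.385865 = 2461.1 km

2461 km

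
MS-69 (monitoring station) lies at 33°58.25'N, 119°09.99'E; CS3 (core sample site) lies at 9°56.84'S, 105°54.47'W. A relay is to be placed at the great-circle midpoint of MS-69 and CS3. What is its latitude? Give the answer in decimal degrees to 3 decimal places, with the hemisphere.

28.530°N

MS-69: φ = +33.97083°, λ = +119.16650°
CS3: φ = -9.94733°, λ = -105.90783°
Bx = cos φ₂ cos Δλ = -0.695573,  By = cos φ₂ sin Δλ = 0.697380
φₘ = atan2(sin φ₁ + sin φ₂, √((cos φ₁ + Bx)² + By²)) = 28.52994°
λₘ = λ₁ + atan2(By, cos φ₁ + Bx) = -161.69034°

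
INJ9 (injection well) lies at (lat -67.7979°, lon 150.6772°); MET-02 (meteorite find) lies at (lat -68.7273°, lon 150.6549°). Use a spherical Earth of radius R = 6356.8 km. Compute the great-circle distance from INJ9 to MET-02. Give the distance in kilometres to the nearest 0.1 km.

103.1 km

Δφ = -0.9294°,  Δλ = -0.0223°
a = sin²(Δφ/2) + cos φ₁ cos φ₂ sin²(Δλ/2) = 0.000066
c = 2·arcsin(√a) = 0.016222 rad = 0.9294°
d = R·c = 6356.8 × 0.016222 = 103.1 km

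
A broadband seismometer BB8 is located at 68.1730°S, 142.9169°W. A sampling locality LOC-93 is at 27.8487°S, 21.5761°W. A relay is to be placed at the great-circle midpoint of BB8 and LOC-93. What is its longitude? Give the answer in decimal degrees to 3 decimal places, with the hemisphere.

Bx = cos φ₂ cos Δλ = -0.459888,  By = cos φ₂ sin Δλ = 0.755172
φₘ = atan2(sin φ₁ + sin φ₂, √((cos φ₁ + Bx)² + By²)) = -61.41685°
λₘ = λ₁ + atan2(By, cos φ₁ + Bx) = -46.26399°

46.264°W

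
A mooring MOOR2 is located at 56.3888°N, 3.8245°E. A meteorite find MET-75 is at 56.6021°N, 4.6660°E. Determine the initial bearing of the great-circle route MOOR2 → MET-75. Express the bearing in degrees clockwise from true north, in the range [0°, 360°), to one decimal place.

Δλ = 0.8415°
y = sin Δλ · cos φ₂ = 0.008084
x = cos φ₁ sin φ₂ − sin φ₁ cos φ₂ cos Δλ = 0.003772
θ = atan2(y, x) = 64.9853° → 64.9853° (mod 360°)

65.0°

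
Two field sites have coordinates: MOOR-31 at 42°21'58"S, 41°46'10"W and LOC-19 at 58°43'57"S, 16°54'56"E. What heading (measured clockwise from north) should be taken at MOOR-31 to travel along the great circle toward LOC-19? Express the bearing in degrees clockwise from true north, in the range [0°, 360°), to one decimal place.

MOOR-31: φ = -42.36611°, λ = -41.76944°
LOC-19: φ = -58.73250°, λ = +16.91556°
Δλ = 58.6850°
y = sin Δλ · cos φ₂ = 0.443423
x = cos φ₁ sin φ₂ − sin φ₁ cos φ₂ cos Δλ = -0.449753
θ = atan2(y, x) = 135.4061° → 135.4061° (mod 360°)

135.4°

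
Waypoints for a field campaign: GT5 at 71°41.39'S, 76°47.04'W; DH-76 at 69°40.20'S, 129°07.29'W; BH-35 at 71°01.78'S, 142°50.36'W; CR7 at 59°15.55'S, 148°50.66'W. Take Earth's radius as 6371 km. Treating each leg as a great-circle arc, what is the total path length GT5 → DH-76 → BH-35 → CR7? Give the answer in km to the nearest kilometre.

3747 km

GT5: φ = -71.68983°, λ = -76.78400°
DH-76: φ = -69.67000°, λ = -129.12150°
BH-35: φ = -71.02967°, λ = -142.83933°
CR7: φ = -59.25917°, λ = -148.84433°
GT5→DH-76: c = 0.294590 rad, d = 1876.84 km
DH-76→BH-35: c = 0.083728 rad, d = 533.43 km
BH-35→CR7: c = 0.209857 rad, d = 1337.00 km
Total = 1876.84 + 533.43 + 1337.00 = 3747.27 km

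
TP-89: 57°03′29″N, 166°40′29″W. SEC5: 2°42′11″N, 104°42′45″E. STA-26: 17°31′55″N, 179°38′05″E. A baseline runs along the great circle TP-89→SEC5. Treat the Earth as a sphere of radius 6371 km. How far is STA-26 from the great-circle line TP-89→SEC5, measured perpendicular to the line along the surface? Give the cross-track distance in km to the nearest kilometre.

TP-89: φ = +57.05806°, λ = -166.67472°
SEC5: φ = +2.70306°, λ = +104.71250°
STA-26: φ = +17.53194°, λ = +179.63472°
δ₁₃ = central angle TP-89→STA-26 = 0.712695 rad  (haversine)
θ₁₃ = bearing TP-89→STA-26 = 200.191°,  θ₁₂ = bearing TP-89→SEC5 = 270.307°
dₓₜ = R·arcsin(sin δ₁₃ · sin(θ₁₃ − θ₁₂)) = 6371·arcsin(0.65388·sin(-70.116°)) = -4219.204 km
|dₓₜ| = 4219.204 km

4219 km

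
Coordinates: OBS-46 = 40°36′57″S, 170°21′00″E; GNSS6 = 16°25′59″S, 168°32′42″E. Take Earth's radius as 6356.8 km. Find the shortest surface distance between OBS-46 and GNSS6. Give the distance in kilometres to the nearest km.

2689 km

OBS-46: φ = -40.61583°, λ = +170.35000°
GNSS6: φ = -16.43306°, λ = +168.54500°
Δφ = 24.1828°,  Δλ = -1.8050°
a = sin²(Δφ/2) + cos φ₁ cos φ₂ sin²(Δλ/2) = 0.044059
c = 2·arcsin(√a) = 0.422950 rad = 24.2333°
d = R·c = 6356.8 × 0.422950 = 2688.6 km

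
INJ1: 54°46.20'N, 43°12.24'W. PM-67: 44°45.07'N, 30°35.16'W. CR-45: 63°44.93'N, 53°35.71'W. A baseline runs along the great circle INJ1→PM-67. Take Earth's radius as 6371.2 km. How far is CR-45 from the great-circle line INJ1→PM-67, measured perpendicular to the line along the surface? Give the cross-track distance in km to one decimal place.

353.9 km

INJ1: φ = +54.77000°, λ = -43.20400°
PM-67: φ = +44.75117°, λ = -30.58600°
CR-45: φ = +63.74883°, λ = -53.59517°
δ₁₃ = central angle INJ1→CR-45 = 0.181570 rad  (haversine)
θ₁₃ = bearing INJ1→CR-45 = 333.781°,  θ₁₂ = bearing INJ1→PM-67 = 135.877°
dₓₜ = R·arcsin(sin δ₁₃ · sin(θ₁₃ − θ₁₂)) = 6371.2·arcsin(0.18057·sin(197.904°)) = -353.861 km
|dₓₜ| = 353.861 km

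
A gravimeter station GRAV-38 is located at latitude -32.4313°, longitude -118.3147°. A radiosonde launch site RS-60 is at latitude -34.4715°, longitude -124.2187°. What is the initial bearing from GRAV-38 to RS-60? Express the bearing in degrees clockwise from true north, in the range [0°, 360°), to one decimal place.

Δλ = -5.9040°
y = sin Δλ · cos φ₂ = -0.084800
x = cos φ₁ sin φ₂ − sin φ₁ cos φ₂ cos Δλ = -0.037946
θ = atan2(y, x) = -114.1072° → 245.8928° (mod 360°)

245.9°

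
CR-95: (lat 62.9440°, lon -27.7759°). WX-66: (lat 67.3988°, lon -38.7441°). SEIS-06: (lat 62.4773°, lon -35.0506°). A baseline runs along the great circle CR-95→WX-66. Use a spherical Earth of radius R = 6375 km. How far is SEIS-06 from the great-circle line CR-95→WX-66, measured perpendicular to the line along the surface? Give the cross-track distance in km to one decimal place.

δ₁₃ = central angle CR-95→SEIS-06 = 0.058747 rad  (haversine)
θ₁₃ = bearing CR-95→SEIS-06 = 265.279°,  θ₁₂ = bearing CR-95→WX-66 = 318.935°
dₓₜ = R·arcsin(sin δ₁₃ · sin(θ₁₃ − θ₁₂)) = 6375·arcsin(0.05871·sin(-53.657°)) = -301.602 km
|dₓₜ| = 301.602 km

301.6 km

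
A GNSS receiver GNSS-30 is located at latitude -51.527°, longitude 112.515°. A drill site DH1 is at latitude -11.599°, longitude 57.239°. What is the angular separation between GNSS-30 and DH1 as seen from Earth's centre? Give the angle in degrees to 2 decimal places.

59.70°

Δφ = 39.9280°,  Δλ = -55.2760°
a = sin²(Δφ/2) + cos φ₁ cos φ₂ sin²(Δλ/2) = 0.247719
c = 2·arcsin(√a) = 1.041921 rad = 59.6977°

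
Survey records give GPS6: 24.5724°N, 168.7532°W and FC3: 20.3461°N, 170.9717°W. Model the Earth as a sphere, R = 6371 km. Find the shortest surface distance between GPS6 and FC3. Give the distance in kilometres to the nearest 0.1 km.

522.3 km

Δφ = -4.2263°,  Δλ = -2.2185°
a = sin²(Δφ/2) + cos φ₁ cos φ₂ sin²(Δλ/2) = 0.001679
c = 2·arcsin(√a) = 0.081979 rad = 4.6970°
d = R·c = 6371 × 0.081979 = 522.3 km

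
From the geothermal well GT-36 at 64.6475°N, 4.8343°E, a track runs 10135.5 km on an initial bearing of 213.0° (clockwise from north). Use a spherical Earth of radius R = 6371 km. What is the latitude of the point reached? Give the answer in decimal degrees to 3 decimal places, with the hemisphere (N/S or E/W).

δ = d/R = 10135.5/6371 = 1.590881 rad
φ₂ = arcsin(sin φ₁ cos δ + cos φ₁ sin δ cos θ)
   = arcsin(0.90369·-0.02008 + 0.42819·0.99980·-0.83867) = -22.15932°
λ₂ = λ₁ + atan2(sin θ sin δ cos φ₁, cos δ − sin φ₁ sin φ₂) = -31.17783°

22.159°S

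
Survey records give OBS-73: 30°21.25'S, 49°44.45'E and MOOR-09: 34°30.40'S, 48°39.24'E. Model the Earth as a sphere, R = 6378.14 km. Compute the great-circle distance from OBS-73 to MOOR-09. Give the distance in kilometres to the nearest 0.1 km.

OBS-73: φ = -30.35417°, λ = +49.74083°
MOOR-09: φ = -34.50667°, λ = +48.65400°
Δφ = -4.1525°,  Δλ = -1.0868°
a = sin²(Δφ/2) + cos φ₁ cos φ₂ sin²(Δλ/2) = 0.001377
c = 2·arcsin(√a) = 0.074220 rad = 4.2525°
d = R·c = 6378.14 × 0.074220 = 473.4 km

473.4 km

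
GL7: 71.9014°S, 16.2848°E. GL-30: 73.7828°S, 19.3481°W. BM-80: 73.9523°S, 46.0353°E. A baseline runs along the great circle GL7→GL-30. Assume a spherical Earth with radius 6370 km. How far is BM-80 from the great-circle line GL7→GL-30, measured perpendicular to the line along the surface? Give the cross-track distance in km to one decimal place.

797.4 km

δ₁₃ = central angle GL7→BM-80 = 0.154812 rad  (haversine)
θ₁₃ = bearing GL7→BM-80 = 117.174°,  θ₁₂ = bearing GL7→GL-30 = 243.103°
dₓₜ = R·arcsin(sin δ₁₃ · sin(θ₁₃ − θ₁₂)) = 6370·arcsin(0.15419·sin(-125.929°)) = -797.431 km
|dₓₜ| = 797.431 km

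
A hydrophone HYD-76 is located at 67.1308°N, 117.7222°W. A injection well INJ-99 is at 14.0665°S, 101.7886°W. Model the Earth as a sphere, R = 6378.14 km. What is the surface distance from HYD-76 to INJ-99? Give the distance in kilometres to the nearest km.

9132 km

Δφ = -81.1973°,  Δλ = 15.9336°
a = sin²(Δφ/2) + cos φ₁ cos φ₂ sin²(Δλ/2) = 0.430725
c = 2·arcsin(√a) = 1.431800 rad = 82.0361°
d = R·c = 6378.14 × 1.431800 = 9132.2 km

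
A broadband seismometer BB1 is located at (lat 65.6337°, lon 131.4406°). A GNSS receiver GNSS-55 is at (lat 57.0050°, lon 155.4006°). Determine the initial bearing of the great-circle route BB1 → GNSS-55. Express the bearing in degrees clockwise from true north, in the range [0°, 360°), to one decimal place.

Δλ = 23.9600°
y = sin Δλ · cos φ₂ = 0.221148
x = cos φ₁ sin φ₂ − sin φ₁ cos φ₂ cos Δλ = -0.107285
θ = atan2(y, x) = 115.8793° → 115.8793° (mod 360°)

115.9°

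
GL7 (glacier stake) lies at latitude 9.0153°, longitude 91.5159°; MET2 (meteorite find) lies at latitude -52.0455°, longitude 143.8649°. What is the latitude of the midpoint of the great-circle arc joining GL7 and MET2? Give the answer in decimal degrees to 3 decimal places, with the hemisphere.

Bx = cos φ₂ cos Δλ = 0.375695,  By = cos φ₂ sin Δλ = 0.486952
φₘ = atan2(sin φ₁ + sin φ₂, √((cos φ₁ + Bx)² + By²)) = -23.57736°
λₘ = λ₁ + atan2(By, cos φ₁ + Bx) = 111.17138°

23.577°S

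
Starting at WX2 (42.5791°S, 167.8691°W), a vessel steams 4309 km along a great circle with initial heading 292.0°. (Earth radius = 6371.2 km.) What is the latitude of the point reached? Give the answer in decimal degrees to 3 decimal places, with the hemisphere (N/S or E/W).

20.794°S

δ = d/R = 4309/6371.2 = 0.676325 rad
φ₂ = arcsin(sin φ₁ cos δ + cos φ₁ sin δ cos θ)
   = arcsin(-0.67661·0.77988 + 0.73634·0.62593·0.37461) = -20.79438°
λ₂ = λ₁ + atan2(sin θ sin δ cos φ₁, cos δ − sin φ₁ sin φ₂) = 153.75697°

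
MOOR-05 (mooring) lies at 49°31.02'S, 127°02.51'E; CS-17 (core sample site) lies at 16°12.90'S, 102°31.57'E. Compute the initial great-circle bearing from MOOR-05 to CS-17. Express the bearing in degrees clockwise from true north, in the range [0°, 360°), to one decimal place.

320.5°

MOOR-05: φ = -49.51700°, λ = +127.04183°
CS-17: φ = -16.21500°, λ = +102.52617°
Δλ = -24.5157°
y = sin Δλ · cos φ₂ = -0.398436
x = cos φ₁ sin φ₂ − sin φ₁ cos φ₂ cos Δλ = 0.483210
θ = atan2(y, x) = -39.5076° → 320.4924° (mod 360°)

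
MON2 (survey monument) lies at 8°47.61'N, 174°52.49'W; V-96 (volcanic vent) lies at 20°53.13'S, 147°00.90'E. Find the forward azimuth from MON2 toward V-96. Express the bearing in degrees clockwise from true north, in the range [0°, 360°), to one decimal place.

231.1°

MON2: φ = +8.79350°, λ = -174.87483°
V-96: φ = -20.88550°, λ = +147.01500°
Δλ = -38.1102°
y = sin Δλ · cos φ₂ = -0.576624
x = cos φ₁ sin φ₂ − sin φ₁ cos φ₂ cos Δλ = -0.464693
θ = atan2(y, x) = -128.8648° → 231.1352° (mod 360°)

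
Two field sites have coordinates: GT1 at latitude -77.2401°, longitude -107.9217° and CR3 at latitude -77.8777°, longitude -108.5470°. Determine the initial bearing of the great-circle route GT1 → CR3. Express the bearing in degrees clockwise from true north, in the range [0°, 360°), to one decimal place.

Δλ = -0.6253°
y = sin Δλ · cos φ₂ = -0.002292
x = cos φ₁ sin φ₂ − sin φ₁ cos φ₂ cos Δλ = -0.011140
θ = atan2(y, x) = -168.3751° → 191.6249° (mod 360°)

191.6°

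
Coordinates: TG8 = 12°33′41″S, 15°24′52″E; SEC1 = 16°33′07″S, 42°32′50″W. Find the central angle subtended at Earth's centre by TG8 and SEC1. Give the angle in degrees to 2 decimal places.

56.06°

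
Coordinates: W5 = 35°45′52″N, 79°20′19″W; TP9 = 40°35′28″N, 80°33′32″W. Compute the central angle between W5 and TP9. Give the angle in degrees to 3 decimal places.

4.921°

W5: φ = +35.76444°, λ = -79.33861°
TP9: φ = +40.59111°, λ = -80.55889°
Δφ = 4.8267°,  Δλ = -1.2203°
a = sin²(Δφ/2) + cos φ₁ cos φ₂ sin²(Δλ/2) = 0.001843
c = 2·arcsin(√a) = 0.085886 rad = 4.9209°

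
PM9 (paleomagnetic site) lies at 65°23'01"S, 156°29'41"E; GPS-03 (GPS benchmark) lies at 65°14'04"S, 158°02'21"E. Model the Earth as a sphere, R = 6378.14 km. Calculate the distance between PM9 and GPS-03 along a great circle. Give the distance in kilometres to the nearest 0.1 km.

PM9: φ = -65.38361°, λ = +156.49472°
GPS-03: φ = -65.23444°, λ = +158.03917°
Δφ = 0.1492°,  Δλ = 1.5444°
a = sin²(Δφ/2) + cos φ₁ cos φ₂ sin²(Δλ/2) = 0.000033
c = 2·arcsin(√a) = 0.011557 rad = 0.6622°
d = R·c = 6378.14 × 0.011557 = 73.7 km

73.7 km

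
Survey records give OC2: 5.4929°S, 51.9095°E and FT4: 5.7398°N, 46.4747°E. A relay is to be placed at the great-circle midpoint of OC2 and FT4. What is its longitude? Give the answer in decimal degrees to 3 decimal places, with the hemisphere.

49.193°E

Bx = cos φ₂ cos Δλ = 0.990513,  By = cos φ₂ sin Δλ = -0.094238
φₘ = atan2(sin φ₁ + sin φ₂, √((cos φ₁ + Bx)² + By²)) = 0.12359°
λₘ = λ₁ + atan2(By, cos φ₁ + Bx) = 49.19268°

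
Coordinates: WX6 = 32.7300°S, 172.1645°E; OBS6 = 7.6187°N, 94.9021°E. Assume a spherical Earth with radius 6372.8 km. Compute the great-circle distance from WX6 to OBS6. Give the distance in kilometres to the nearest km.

9294 km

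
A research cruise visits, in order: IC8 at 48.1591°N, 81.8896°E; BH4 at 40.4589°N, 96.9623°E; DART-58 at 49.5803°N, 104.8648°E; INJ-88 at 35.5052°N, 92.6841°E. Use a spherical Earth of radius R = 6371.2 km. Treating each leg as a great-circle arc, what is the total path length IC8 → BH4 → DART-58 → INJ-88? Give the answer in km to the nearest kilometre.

IC8→BH4: c = 0.230636 rad, d = 1469.43 km
BH4→DART-58: c = 0.186444 rad, d = 1187.87 km
DART-58→INJ-88: c = 0.290520 rad, d = 1850.96 km
Total = 1469.43 + 1187.87 + 1850.96 = 4508.26 km

4508 km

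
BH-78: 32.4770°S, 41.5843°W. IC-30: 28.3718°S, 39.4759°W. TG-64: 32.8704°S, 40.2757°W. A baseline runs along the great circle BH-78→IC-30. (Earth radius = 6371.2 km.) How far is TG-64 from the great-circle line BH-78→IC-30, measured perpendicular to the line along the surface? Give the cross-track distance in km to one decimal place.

δ₁₃ = central angle BH-78→TG-64 = 0.020414 rad  (haversine)
θ₁₃ = bearing BH-78→TG-64 = 110.006°,  θ₁₂ = bearing BH-78→IC-30 = 24.428°
dₓₜ = R·arcsin(sin δ₁₃ · sin(θ₁₃ − θ₁₂)) = 6371.2·arcsin(0.02041·sin(85.578°)) = 129.677 km
|dₓₜ| = 129.677 km

129.7 km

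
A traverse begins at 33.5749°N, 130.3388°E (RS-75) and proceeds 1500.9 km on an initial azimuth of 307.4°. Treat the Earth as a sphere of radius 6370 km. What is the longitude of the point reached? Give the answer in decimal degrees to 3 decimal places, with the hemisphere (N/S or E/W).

116.117°E

δ = d/R = 1500.9/6370 = 0.235620 rad
φ₂ = arcsin(sin φ₁ cos δ + cos φ₁ sin δ cos θ)
   = arcsin(0.55303·0.97237 + 0.83316·0.23345·0.60738) = 40.98642°
λ₂ = λ₁ + atan2(sin θ sin δ cos φ₁, cos δ − sin φ₁ sin φ₂) = 116.11696°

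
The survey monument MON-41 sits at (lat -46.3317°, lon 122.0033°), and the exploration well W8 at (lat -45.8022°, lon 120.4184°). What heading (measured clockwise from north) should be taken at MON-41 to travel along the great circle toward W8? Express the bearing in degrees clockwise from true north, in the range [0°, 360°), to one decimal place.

295.1°

Δλ = -1.5849°
y = sin Δλ · cos φ₂ = -0.019282
x = cos φ₁ sin φ₂ − sin φ₁ cos φ₂ cos Δλ = 0.009048
θ = atan2(y, x) = -64.8602° → 295.1398° (mod 360°)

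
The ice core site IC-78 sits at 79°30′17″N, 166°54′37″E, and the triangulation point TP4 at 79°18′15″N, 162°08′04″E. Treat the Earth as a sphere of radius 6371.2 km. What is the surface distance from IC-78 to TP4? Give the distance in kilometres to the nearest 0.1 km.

IC-78: φ = +79.50472°, λ = +166.91028°
TP4: φ = +79.30417°, λ = +162.13444°
Δφ = -0.2006°,  Δλ = -4.7758°
a = sin²(Δφ/2) + cos φ₁ cos φ₂ sin²(Δλ/2) = 0.000062
c = 2·arcsin(√a) = 0.015717 rad = 0.9005°
d = R·c = 6371.2 × 0.015717 = 100.1 km

100.1 km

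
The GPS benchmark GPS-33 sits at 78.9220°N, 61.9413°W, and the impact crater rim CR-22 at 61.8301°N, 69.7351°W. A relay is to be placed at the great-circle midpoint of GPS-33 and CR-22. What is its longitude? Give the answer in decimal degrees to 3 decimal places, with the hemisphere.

Bx = cos φ₂ cos Δλ = 0.467727,  By = cos φ₂ sin Δλ = -0.064019
φₘ = atan2(sin φ₁ + sin φ₂, √((cos φ₁ + Bx)² + By²)) = 70.41051°
λₘ = λ₁ + atan2(By, cos φ₁ + Bx) = -67.48264°

67.483°W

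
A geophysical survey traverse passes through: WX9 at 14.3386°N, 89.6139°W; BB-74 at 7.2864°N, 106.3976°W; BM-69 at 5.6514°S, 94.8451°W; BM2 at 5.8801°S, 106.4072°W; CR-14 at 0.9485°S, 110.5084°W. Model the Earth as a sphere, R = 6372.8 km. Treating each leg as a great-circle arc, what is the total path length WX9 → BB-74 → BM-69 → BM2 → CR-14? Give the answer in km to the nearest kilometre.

5913 km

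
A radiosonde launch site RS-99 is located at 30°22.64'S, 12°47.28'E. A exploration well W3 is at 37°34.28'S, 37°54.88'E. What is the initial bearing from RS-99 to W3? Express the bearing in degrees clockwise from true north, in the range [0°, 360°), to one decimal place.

115.9°

RS-99: φ = -30.37733°, λ = +12.78800°
W3: φ = -37.57133°, λ = +37.91467°
Δλ = 25.1267°
y = sin Δλ · cos φ₂ = 0.336552
x = cos φ₁ sin φ₂ − sin φ₁ cos φ₂ cos Δλ = -0.163157
θ = atan2(y, x) = 115.8637° → 115.8637° (mod 360°)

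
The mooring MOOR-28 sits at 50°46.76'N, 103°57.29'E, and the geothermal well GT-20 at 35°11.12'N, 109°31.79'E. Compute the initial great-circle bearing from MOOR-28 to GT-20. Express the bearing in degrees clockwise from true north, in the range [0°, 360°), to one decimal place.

163.4°

MOOR-28: φ = +50.77933°, λ = +103.95483°
GT-20: φ = +35.18533°, λ = +109.52983°
Δλ = 5.5750°
y = sin Δλ · cos φ₂ = 0.079399
x = cos φ₁ sin φ₂ − sin φ₁ cos φ₂ cos Δλ = -0.265824
θ = atan2(y, x) = 163.3697° → 163.3697° (mod 360°)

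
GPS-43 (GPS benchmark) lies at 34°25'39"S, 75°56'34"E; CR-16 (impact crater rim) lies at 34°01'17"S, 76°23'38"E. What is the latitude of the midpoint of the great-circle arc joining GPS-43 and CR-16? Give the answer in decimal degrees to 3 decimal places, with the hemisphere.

GPS-43: φ = -34.42750°, λ = +75.94278°
CR-16: φ = -34.02139°, λ = +76.39389°
Bx = cos φ₂ cos Δλ = 0.828803,  By = cos φ₂ sin Δλ = 0.006526
φₘ = atan2(sin φ₁ + sin φ₂, √((cos φ₁ + Bx)² + By²)) = -34.22465°
λₘ = λ₁ + atan2(By, cos φ₁ + Bx) = 76.16888°

34.225°S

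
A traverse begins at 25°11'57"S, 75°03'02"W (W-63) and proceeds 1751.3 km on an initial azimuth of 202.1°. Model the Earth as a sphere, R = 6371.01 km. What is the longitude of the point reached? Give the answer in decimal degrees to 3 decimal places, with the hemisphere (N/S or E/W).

W-63: φ = -25.19917°, λ = -75.05056°
δ = d/R = 1751.3/6371.01 = 0.274886 rad
φ₂ = arcsin(sin φ₁ cos δ + cos φ₁ sin δ cos θ)
   = arcsin(-0.42577·0.96246 + 0.90483·0.27144·-0.92653) = -39.59387°
λ₂ = λ₁ + atan2(sin θ sin δ cos φ₁, cos δ − sin φ₁ sin φ₂) = -82.66607°

82.666°W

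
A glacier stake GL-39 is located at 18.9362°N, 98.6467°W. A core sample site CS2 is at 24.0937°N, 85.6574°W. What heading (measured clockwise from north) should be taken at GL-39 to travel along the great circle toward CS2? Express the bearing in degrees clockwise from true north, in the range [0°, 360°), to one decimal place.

Δλ = 12.9893°
y = sin Δλ · cos φ₂ = 0.205187
x = cos φ₁ sin φ₂ − sin φ₁ cos φ₂ cos Δλ = 0.097474
θ = atan2(y, x) = 64.5899° → 64.5899° (mod 360°)

64.6°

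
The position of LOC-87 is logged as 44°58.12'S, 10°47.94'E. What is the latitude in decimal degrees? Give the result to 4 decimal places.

44° + 58.12′/60 = 44 + 0.96867 = 44.9687°

44.9687°S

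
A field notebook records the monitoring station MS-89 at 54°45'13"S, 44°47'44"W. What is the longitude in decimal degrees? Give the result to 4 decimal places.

44.7956°W

44° + 47′/60 + 44″/3600 = 44 + 0.78333 + 0.01222 = 44.7956°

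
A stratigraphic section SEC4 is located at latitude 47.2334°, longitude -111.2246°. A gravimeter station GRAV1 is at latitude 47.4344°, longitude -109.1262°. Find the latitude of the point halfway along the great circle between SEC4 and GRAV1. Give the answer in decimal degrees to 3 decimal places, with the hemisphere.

Bx = cos φ₂ cos Δλ = 0.675980,  By = cos φ₂ sin Δλ = 0.024768
φₘ = atan2(sin φ₁ + sin φ₂, √((cos φ₁ + Bx)² + By²)) = 47.33869°
λₘ = λ₁ + atan2(By, cos φ₁ + Bx) = -110.17740°

47.339°N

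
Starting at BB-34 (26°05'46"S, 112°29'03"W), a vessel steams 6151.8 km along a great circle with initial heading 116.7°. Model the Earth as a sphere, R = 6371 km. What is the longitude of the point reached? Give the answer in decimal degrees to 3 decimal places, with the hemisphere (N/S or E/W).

BB-34: φ = -26.09611°, λ = -112.48417°
δ = d/R = 6151.8/6371 = 0.965594 rad
φ₂ = arcsin(sin φ₁ cos δ + cos φ₁ sin δ cos θ)
   = arcsin(-0.43988·0.56893 + 0.89806·0.82239·-0.44932) = -35.59867°
λ₂ = λ₁ + atan2(sin θ sin δ cos φ₁, cos δ − sin φ₁ sin φ₂) = -47.85421°

47.854°W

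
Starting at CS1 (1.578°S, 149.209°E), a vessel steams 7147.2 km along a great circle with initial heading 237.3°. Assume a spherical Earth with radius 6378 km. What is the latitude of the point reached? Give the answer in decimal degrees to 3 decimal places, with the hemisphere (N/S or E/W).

29.882°S

δ = d/R = 7147.2/6378 = 1.120602 rad
φ₂ = arcsin(sin φ₁ cos δ + cos φ₁ sin δ cos θ)
   = arcsin(-0.02754·0.43514 + 0.99962·0.90036·-0.54024) = -29.88168°
λ₂ = λ₁ + atan2(sin θ sin δ cos φ₁, cos δ − sin φ₁ sin φ₂) = 88.30149°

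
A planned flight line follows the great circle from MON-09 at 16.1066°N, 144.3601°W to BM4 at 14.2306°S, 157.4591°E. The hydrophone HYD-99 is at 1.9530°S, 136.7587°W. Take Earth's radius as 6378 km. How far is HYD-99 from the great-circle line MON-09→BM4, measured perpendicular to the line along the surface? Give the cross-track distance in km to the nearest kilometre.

2177 km

δ₁₃ = central angle MON-09→HYD-99 = 0.341371 rad  (haversine)
θ₁₃ = bearing MON-09→HYD-99 = 156.740°,  θ₁₂ = bearing MON-09→BM4 = 245.350°
dₓₜ = R·arcsin(sin δ₁₃ · sin(θ₁₃ − θ₁₂)) = 6378·arcsin(0.33478·sin(-88.610°)) = -2176.595 km
|dₓₜ| = 2176.595 km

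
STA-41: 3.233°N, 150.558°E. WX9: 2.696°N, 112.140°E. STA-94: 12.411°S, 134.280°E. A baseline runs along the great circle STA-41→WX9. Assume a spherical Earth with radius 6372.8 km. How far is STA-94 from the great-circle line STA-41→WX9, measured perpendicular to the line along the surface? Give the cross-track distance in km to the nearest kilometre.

δ₁₃ = central angle STA-41→STA-94 = 0.392730 rad  (haversine)
θ₁₃ = bearing STA-41→STA-94 = 225.667°,  θ₁₂ = bearing STA-41→WX9 = 270.261°
dₓₜ = R·arcsin(sin δ₁₃ · sin(θ₁₃ − θ₁₂)) = 6372.8·arcsin(0.38271·sin(-44.594°)) = -1733.638 km
|dₓₜ| = 1733.638 km

1734 km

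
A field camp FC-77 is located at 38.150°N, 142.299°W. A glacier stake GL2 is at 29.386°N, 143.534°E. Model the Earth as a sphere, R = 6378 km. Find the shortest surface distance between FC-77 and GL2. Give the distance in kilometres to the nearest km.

Δφ = -8.7640°,  Δλ = -74.1670°
a = sin²(Δφ/2) + cos φ₁ cos φ₂ sin²(Δλ/2) = 0.254970
c = 2·arcsin(√a) = 1.058637 rad = 60.6554°
d = R·c = 6378 × 1.058637 = 6752.0 km

6752 km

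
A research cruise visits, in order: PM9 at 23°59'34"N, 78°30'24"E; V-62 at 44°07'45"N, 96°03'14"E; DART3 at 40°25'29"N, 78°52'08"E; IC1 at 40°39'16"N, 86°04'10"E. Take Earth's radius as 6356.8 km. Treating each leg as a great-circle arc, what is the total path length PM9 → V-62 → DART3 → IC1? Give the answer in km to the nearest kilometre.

PM9: φ = +23.99278°, λ = +78.50667°
V-62: φ = +44.12917°, λ = +96.05389°
DART3: φ = +40.42472°, λ = +78.86889°
IC1: φ = +40.65444°, λ = +86.06944°
PM9→V-62: c = 0.431444 rad, d = 2742.60 km
V-62→DART3: c = 0.230656 rad, d = 1466.24 km
DART3→IC1: c = 0.095564 rad, d = 607.48 km
Total = 2742.60 + 1466.24 + 607.48 = 4816.32 km

4816 km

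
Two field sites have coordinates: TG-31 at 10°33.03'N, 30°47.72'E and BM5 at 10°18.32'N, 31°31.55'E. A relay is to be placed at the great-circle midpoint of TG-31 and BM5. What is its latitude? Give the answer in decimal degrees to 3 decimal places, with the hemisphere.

10.428°N

TG-31: φ = +10.55050°, λ = +30.79533°
BM5: φ = +10.30533°, λ = +31.52583°
Bx = cos φ₂ cos Δλ = 0.983788,  By = cos φ₂ sin Δλ = 0.012544
φₘ = atan2(sin φ₁ + sin φ₂, √((cos φ₁ + Bx)² + By²)) = 10.42812°
λₘ = λ₁ + atan2(By, cos φ₁ + Bx) = 31.16073°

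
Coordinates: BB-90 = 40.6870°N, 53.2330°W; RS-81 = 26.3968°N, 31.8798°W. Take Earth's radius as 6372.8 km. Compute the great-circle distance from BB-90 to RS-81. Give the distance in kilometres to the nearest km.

Δφ = -14.2902°,  Δλ = 21.3532°
a = sin²(Δφ/2) + cos φ₁ cos φ₂ sin²(Δλ/2) = 0.038784
c = 2·arcsin(√a) = 0.396465 rad = 22.7158°
d = R·c = 6372.8 × 0.396465 = 2526.6 km

2527 km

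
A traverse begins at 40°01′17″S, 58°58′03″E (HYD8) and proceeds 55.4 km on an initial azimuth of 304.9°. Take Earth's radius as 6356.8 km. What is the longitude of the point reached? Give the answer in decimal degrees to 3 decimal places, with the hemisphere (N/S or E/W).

HYD8: φ = -40.02139°, λ = +58.96750°
δ = d/R = 55.4/6356.8 = 0.008715 rad
φ₂ = arcsin(sin φ₁ cos δ + cos φ₁ sin δ cos θ)
   = arcsin(-0.64307·0.99996 + 0.76580·0.00871·0.57215) = -39.73447°
λ₂ = λ₁ + atan2(sin θ sin δ cos φ₁, cos δ − sin φ₁ sin φ₂) = 58.43496°

58.435°E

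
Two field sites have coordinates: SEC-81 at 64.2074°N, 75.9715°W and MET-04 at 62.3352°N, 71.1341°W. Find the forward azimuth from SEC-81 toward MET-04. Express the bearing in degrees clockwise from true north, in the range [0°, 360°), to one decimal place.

Δλ = 4.8374°
y = sin Δλ · cos φ₂ = 0.039153
x = cos φ₁ sin φ₂ − sin φ₁ cos φ₂ cos Δλ = -0.031181
θ = atan2(y, x) = 128.5333° → 128.5333° (mod 360°)

128.5°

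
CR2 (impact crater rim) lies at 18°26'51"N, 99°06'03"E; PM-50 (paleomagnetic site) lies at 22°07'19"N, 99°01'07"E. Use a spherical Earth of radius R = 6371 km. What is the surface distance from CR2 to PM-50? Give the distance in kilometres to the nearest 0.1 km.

408.7 km

CR2: φ = +18.44750°, λ = +99.10083°
PM-50: φ = +22.12194°, λ = +99.01861°
Δφ = 3.6744°,  Δλ = -0.0822°
a = sin²(Δφ/2) + cos φ₁ cos φ₂ sin²(Δλ/2) = 0.001028
c = 2·arcsin(√a) = 0.064145 rad = 3.6753°
d = R·c = 6371 × 0.064145 = 408.7 km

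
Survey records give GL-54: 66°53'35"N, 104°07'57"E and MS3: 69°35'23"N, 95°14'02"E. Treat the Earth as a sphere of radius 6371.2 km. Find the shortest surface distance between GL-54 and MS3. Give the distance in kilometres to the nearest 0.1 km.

473.0 km

GL-54: φ = +66.89306°, λ = +104.13250°
MS3: φ = +69.58972°, λ = +95.23389°
Δφ = 2.6967°,  Δλ = -8.8986°
a = sin²(Δφ/2) + cos φ₁ cos φ₂ sin²(Δλ/2) = 0.001377
c = 2·arcsin(√a) = 0.074243 rad = 4.2538°
d = R·c = 6371.2 × 0.074243 = 473.0 km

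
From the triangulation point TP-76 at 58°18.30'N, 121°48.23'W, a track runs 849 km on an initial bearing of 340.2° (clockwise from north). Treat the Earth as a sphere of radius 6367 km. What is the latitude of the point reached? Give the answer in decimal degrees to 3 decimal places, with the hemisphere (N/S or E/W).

TP-76: φ = +58.30500°, λ = -121.80383°
δ = d/R = 849/6367 = 0.133344 rad
φ₂ = arcsin(sin φ₁ cos δ + cos φ₁ sin δ cos θ)
   = arcsin(0.85086·0.99112 + 0.52540·0.13295·0.94088) = 65.37100°
λ₂ = λ₁ + atan2(sin θ sin δ cos φ₁, cos δ − sin φ₁ sin φ₂) = -128.00758°

65.371°N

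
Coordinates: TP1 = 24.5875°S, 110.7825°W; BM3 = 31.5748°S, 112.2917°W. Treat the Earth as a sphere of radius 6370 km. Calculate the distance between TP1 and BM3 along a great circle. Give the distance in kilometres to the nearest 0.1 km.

Δφ = -6.9873°,  Δλ = -1.5092°
a = sin²(Δφ/2) + cos φ₁ cos φ₂ sin²(Δλ/2) = 0.003848
c = 2·arcsin(√a) = 0.124141 rad = 7.1128°
d = R·c = 6370 × 0.124141 = 790.8 km

790.8 km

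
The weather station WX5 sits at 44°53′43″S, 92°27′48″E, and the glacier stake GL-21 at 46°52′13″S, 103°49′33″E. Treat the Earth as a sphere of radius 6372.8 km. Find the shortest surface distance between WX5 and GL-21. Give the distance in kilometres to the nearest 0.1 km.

WX5: φ = -44.89528°, λ = +92.46333°
GL-21: φ = -46.87028°, λ = +103.82583°
Δφ = -1.9750°,  Δλ = 11.3625°
a = sin²(Δφ/2) + cos φ₁ cos φ₂ sin²(Δλ/2) = 0.005043
c = 2·arcsin(√a) = 0.142149 rad = 8.1445°
d = R·c = 6372.8 × 0.142149 = 905.9 km

905.9 km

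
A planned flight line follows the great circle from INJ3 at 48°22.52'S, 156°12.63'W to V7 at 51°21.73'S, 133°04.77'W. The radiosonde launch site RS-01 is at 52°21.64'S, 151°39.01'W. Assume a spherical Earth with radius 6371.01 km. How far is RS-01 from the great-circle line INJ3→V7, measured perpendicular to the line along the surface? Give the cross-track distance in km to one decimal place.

INJ3: φ = -48.37533°, λ = -156.21050°
V7: φ = -51.36217°, λ = -133.07950°
RS-01: φ = -52.36067°, λ = -151.65017°
δ₁₃ = central angle INJ3→RS-01 = 0.086077 rad  (haversine)
θ₁₃ = bearing INJ3→RS-01 = 145.613°,  θ₁₂ = bearing INJ3→V7 = 110.073°
dₓₜ = R·arcsin(sin δ₁₃ · sin(θ₁₃ − θ₁₂)) = 6371.01·arcsin(0.08597·sin(35.540°)) = 318.506 km
|dₓₜ| = 318.506 km

318.5 km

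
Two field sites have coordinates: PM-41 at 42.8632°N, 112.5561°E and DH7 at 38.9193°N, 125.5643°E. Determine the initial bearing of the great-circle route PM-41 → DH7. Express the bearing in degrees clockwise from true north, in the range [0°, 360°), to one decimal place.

107.5°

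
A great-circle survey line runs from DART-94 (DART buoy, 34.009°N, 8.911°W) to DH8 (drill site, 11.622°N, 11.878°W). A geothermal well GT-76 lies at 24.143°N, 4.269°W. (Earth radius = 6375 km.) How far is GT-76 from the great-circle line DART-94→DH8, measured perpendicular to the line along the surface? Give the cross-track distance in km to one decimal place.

610.6 km

δ₁₃ = central angle DART-94→GT-76 = 0.186118 rad  (haversine)
θ₁₃ = bearing DART-94→GT-76 = 156.478°,  θ₁₂ = bearing DART-94→DH8 = 187.597°
dₓₜ = R·arcsin(sin δ₁₃ · sin(θ₁₃ − θ₁₂)) = 6375·arcsin(0.18505·sin(-31.119°)) = -610.597 km
|dₓₜ| = 610.597 km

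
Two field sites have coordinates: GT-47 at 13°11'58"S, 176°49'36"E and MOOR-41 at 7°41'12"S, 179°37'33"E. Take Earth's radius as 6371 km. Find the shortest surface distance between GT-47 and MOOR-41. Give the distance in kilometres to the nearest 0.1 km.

GT-47: φ = -13.19944°, λ = +176.82667°
MOOR-41: φ = -7.68667°, λ = +179.62583°
Δφ = 5.5128°,  Δλ = 2.7992°
a = sin²(Δφ/2) + cos φ₁ cos φ₂ sin²(Δλ/2) = 0.002888
c = 2·arcsin(√a) = 0.107536 rad = 6.1613°
d = R·c = 6371 × 0.107536 = 685.1 km

685.1 km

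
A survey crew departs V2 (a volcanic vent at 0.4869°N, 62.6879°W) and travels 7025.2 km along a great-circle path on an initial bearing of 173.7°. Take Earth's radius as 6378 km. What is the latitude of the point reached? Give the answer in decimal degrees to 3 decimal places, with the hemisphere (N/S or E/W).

61.959°S

δ = d/R = 7025.2/6378 = 1.101474 rad
φ₂ = arcsin(sin φ₁ cos δ + cos φ₁ sin δ cos θ)
   = arcsin(0.00850·0.45228 + 0.99996·0.89187·-0.99396) = -61.95924°
λ₂ = λ₁ + atan2(sin θ sin δ cos φ₁, cos δ − sin φ₁ sin φ₂) = -50.67169°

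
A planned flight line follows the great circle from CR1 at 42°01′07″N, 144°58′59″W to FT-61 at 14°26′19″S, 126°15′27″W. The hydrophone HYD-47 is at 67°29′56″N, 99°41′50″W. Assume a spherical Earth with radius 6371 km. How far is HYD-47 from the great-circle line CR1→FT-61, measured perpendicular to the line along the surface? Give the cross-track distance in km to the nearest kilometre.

2881 km

CR1: φ = +42.01861°, λ = -144.98306°
FT-61: φ = -14.43861°, λ = -126.25750°
HYD-47: φ = +67.49889°, λ = -99.69722°
δ₁₃ = central angle CR1→HYD-47 = 0.612083 rad  (haversine)
θ₁₃ = bearing CR1→HYD-47 = 28.250°,  θ₁₂ = bearing CR1→FT-61 = 158.743°
dₓₜ = R·arcsin(sin δ₁₃ · sin(θ₁₃ − θ₁₂)) = 6371·arcsin(0.57457·sin(-130.493°)) = -2881.054 km
|dₓₜ| = 2881.054 km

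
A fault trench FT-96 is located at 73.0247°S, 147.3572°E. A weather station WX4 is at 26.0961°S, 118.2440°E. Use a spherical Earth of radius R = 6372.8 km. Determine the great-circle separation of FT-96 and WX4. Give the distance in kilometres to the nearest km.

5503 km

Δφ = 46.9286°,  Δλ = -29.1132°
a = sin²(Δφ/2) + cos φ₁ cos φ₂ sin²(Δλ/2) = 0.175108
c = 2·arcsin(√a) = 0.863497 rad = 49.4747°
d = R·c = 6372.8 × 0.863497 = 5502.9 km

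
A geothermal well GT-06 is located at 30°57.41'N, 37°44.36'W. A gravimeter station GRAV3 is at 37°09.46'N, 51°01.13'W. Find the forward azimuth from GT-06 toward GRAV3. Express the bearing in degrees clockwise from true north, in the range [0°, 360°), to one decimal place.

GT-06: φ = +30.95683°, λ = -37.73933°
GRAV3: φ = +37.15767°, λ = -51.01883°
Δλ = -13.2795°
y = sin Δλ · cos φ₂ = -0.183067
x = cos φ₁ sin φ₂ − sin φ₁ cos φ₂ cos Δλ = 0.118976
θ = atan2(y, x) = -56.9800° → 303.0200° (mod 360°)

303.0°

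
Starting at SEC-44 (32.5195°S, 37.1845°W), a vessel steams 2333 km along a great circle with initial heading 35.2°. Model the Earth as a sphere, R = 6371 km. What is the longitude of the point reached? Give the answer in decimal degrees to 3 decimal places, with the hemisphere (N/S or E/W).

24.859°W

δ = d/R = 2333/6371 = 0.366191 rad
φ₂ = arcsin(sin φ₁ cos δ + cos φ₁ sin δ cos θ)
   = arcsin(-0.53759·0.93370 + 0.84321·0.35806·0.81714) = -14.78728°
λ₂ = λ₁ + atan2(sin θ sin δ cos φ₁, cos δ − sin φ₁ sin φ₂) = -24.85883°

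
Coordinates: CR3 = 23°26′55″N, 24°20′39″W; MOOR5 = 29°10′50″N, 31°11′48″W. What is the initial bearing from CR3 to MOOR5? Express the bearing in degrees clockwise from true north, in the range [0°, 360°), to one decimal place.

CR3: φ = +23.44861°, λ = -24.34417°
MOOR5: φ = +29.18056°, λ = -31.19667°
Δλ = -6.8525°
y = sin Δλ · cos φ₂ = -0.104171
x = cos φ₁ sin φ₂ − sin φ₁ cos φ₂ cos Δλ = 0.102356
θ = atan2(y, x) = -45.5035° → 314.4965° (mod 360°)

314.5°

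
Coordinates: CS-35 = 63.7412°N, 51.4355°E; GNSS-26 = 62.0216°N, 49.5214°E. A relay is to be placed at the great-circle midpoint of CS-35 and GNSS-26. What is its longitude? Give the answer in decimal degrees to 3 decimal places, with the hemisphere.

Bx = cos φ₂ cos Δλ = 0.468877,  By = cos φ₂ sin Δλ = -0.015670
φₘ = atan2(sin φ₁ + sin φ₂, √((cos φ₁ + Bx)² + By²)) = 62.88464°
λₘ = λ₁ + atan2(By, cos φ₁ + Bx) = 50.45040°

50.450°E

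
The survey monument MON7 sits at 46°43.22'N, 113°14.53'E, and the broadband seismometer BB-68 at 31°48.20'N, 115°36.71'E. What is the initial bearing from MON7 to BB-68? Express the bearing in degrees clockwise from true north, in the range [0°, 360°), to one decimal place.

MON7: φ = +46.72033°, λ = +113.24217°
BB-68: φ = +31.80333°, λ = +115.61183°
Δλ = 2.3697°
y = sin Δλ · cos φ₂ = 0.035139
x = cos φ₁ sin φ₂ − sin φ₁ cos φ₂ cos Δλ = -0.256890
θ = atan2(y, x) = 172.2111° → 172.2111° (mod 360°)

172.2°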